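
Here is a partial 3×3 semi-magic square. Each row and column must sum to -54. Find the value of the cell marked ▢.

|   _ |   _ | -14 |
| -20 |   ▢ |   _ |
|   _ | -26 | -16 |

-10

Row 3 must total -54; the given cells sum to -42, so (3,1) = -12.
The remaining cell in column 1 is (1,1) = -54 − (-32) = -22.
Using column 3: -14 + (-16) + ? → (2,3) = -54 − (-30) = -24.
Row 1 needs -54; the known cells sum to -36, so (1,2) = -18.
Row 2 must total -54; the given cells sum to -44, so (2,2) = -10.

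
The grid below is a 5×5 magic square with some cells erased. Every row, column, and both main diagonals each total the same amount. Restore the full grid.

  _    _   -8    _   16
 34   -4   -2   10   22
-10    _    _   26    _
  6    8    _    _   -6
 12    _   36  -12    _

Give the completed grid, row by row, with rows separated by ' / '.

Row 2 is already complete: 34 + -4 + -2 + 10 + 22 = 60, so that is the magic constant.
Column 1: 34 + (-10) + 6 + 12 + ? = 60, so (1,1) = 18.
Anti-diagonal: 16 + 10 + 8 + 12 + ? = 60, so (3,3) = 14.
Column 3: -8 + (-2) + 14 + 36 + ? = 60, so (4,3) = 20.
Row 4: 6 + 8 + 20 + (-6) + ? = 60, so (4,4) = 32.
Column 4: 10 + 26 + 32 + (-12) + ? = 60, so (1,4) = 4.
From main diagonal, 60 − (18 + (-4) + 14 + 32) gives (5,5) = 0.
Row 1 must total 60; the given cells sum to 30, so (1,2) = 30.
Row 5 needs 60; the known cells sum to 36, so (5,2) = 24.
The remaining cell in column 2 is (3,2) = 60 − 58 = 2.
Column 5: 16 + 22 + (-6) + 0 + ? = 60, so (3,5) = 28.

18 30 -8 4 16 / 34 -4 -2 10 22 / -10 2 14 26 28 / 6 8 20 32 -6 / 12 24 36 -12 0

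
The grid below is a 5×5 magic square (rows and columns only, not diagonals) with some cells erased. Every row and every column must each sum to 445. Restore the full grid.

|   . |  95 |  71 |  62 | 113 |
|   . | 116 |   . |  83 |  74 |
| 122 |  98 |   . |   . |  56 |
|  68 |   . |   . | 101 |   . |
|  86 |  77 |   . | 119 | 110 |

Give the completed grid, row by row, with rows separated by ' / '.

Row 1 must total 445; the given cells sum to 341, so (1,1) = 104.
Using row 5: 86 + 77 + 119 + 110 + ? → (5,3) = 445 − 392 = 53.
Column 1 must total 445; the given cells sum to 380, so (2,1) = 65.
Using column 2: 95 + 116 + 98 + 77 + ? → (4,2) = 445 − 386 = 59.
Using column 4: 62 + 83 + 101 + 119 + ? → (3,4) = 445 − 365 = 80.
From column 5, 445 − (113 + 74 + 56 + 110) gives (4,5) = 92.
The remaining cell in row 2 is (2,3) = 445 − 338 = 107.
Row 3 needs 445; the known cells sum to 356, so (3,3) = 89.
From row 4, 445 − (68 + 59 + 101 + 92) gives (4,3) = 125.

104 95 71 62 113 / 65 116 107 83 74 / 122 98 89 80 56 / 68 59 125 101 92 / 86 77 53 119 110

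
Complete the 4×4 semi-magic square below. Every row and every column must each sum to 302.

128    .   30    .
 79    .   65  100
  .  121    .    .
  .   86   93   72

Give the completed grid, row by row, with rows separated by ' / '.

128 37 30 107 / 79 58 65 100 / 44 121 114 23 / 51 86 93 72

The remaining cell in row 2 is (2,2) = 302 − 244 = 58.
Using row 4: 86 + 93 + 72 + ? → (4,1) = 302 − 251 = 51.
Column 1: 128 + 79 + 51 + ? = 302, so (3,1) = 44.
Column 2 must total 302; the given cells sum to 265, so (1,2) = 37.
From column 3, 302 − (30 + 65 + 93) gives (3,3) = 114.
The remaining cell in row 1 is (1,4) = 302 − 195 = 107.
Row 3 needs 302; the known cells sum to 279, so (3,4) = 23.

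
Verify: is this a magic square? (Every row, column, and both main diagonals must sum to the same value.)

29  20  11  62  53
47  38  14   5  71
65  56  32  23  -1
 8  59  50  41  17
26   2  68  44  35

Yes

Row 1: 29 + 20 + 11 + 62 + 53 = 175.
Row 2: 47 + 38 + 14 + 5 + 71 = 175.
Row 3: 65 + 56 + 32 + 23 + (-1) = 175.
Row 4: 8 + 59 + 50 + 41 + 17 = 175.
Row 5: 26 + 2 + 68 + 44 + 35 = 175.
Column 1: 29 + 47 + 65 + 8 + 26 = 175.
Column 2: 20 + 38 + 56 + 59 + 2 = 175.
Column 3: 11 + 14 + 32 + 50 + 68 = 175.
Column 4: 62 + 5 + 23 + 41 + 44 = 175.
Column 5: 53 + 71 + (-1) + 17 + 35 = 175.
Main diagonal: 29 + 38 + 32 + 41 + 35 = 175.
Anti-diagonal: 53 + 5 + 32 + 59 + 26 = 175.
All lines sum to 175.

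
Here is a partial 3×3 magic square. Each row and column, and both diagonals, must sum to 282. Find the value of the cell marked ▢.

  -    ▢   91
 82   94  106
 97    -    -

From column 1, 282 − (82 + 97) gives (1,1) = 103.
Using column 3: 91 + 106 + ? → (3,3) = 282 − 197 = 85.
From row 1, 282 − (103 + 91) gives (1,2) = 88.

88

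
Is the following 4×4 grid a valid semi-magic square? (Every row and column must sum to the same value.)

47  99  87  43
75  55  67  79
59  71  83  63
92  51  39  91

No — column 1 sums to 273 but column 2 sums to 276.

Row 1: 47 + 99 + 87 + 43 = 276.
Row 2: 75 + 55 + 67 + 79 = 276.
Row 3: 59 + 71 + 83 + 63 = 276.
Row 4: 92 + 51 + 39 + 91 = 273.
Column 1: 47 + 75 + 59 + 92 = 273.
Column 2: 99 + 55 + 71 + 51 = 276.
Column 3: 87 + 67 + 83 + 39 = 276.
Column 4: 43 + 79 + 63 + 91 = 276.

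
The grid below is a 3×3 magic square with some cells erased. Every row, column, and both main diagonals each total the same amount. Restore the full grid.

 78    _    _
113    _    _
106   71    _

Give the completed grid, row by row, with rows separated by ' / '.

Column 1 is already complete: 78 + 113 + 106 = 297, so that is the magic constant.
The remaining cell in row 3 is (3,3) = 297 − 177 = 120.
Main diagonal: 78 + 120 + ? = 297, so (2,2) = 99.
Anti-diagonal must total 297; the given cells sum to 205, so (1,3) = 92.
Using row 1: 78 + 92 + ? → (1,2) = 297 − 170 = 127.
From row 2, 297 − (113 + 99) gives (2,3) = 85.

78 127 92 / 113 99 85 / 106 71 120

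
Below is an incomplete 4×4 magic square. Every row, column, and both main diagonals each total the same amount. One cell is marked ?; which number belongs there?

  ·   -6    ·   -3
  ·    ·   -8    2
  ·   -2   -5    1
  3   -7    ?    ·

4

Anti-diagonal is complete and sums to -10; that is the magic constant.
From row 3, -10 − (-2 + (-5) + 1) gives (3,1) = -4.
Column 2: -6 + (-2) + (-7) + ? = -10, so (2,2) = 5.
Column 4 needs -10; the known cells sum to 0, so (4,4) = -10.
Using main diagonal: 5 + (-5) + (-10) + ? → (1,1) = -10 − (-10) = 0.
Row 1: 0 + (-6) + (-3) + ? = -10, so (1,3) = -1.
Using row 2: 5 + (-8) + 2 + ? → (2,1) = -10 − (-1) = -9.
Using row 4: 3 + (-7) + (-10) + ? → (4,3) = -10 − (-14) = 4.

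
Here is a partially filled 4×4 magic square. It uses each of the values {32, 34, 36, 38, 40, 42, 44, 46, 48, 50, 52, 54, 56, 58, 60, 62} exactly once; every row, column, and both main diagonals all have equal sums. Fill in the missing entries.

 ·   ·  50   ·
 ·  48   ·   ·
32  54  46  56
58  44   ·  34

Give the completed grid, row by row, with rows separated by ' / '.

The 16 entries sum to 752, so each line sums to 752/4 = 188.
Using row 4: 58 + 44 + 34 + ? → (4,3) = 188 − 136 = 52.
The remaining cell in column 2 is (1,2) = 188 − 146 = 42.
Column 3 must total 188; the given cells sum to 148, so (2,3) = 40.
Main diagonal: 48 + 46 + 34 + ? = 188, so (1,1) = 60.
Anti-diagonal: 40 + 54 + 58 + ? = 188, so (1,4) = 36.
Column 1: 60 + 32 + 58 + ? = 188, so (2,1) = 38.
Column 4 must total 188; the given cells sum to 126, so (2,4) = 62.

60 42 50 36 / 38 48 40 62 / 32 54 46 56 / 58 44 52 34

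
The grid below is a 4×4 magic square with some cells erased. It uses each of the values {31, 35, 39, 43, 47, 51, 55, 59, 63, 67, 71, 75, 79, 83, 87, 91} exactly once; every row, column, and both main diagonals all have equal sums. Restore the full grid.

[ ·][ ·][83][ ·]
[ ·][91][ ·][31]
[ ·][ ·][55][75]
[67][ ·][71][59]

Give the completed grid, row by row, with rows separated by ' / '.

39 43 83 79 / 87 91 35 31 / 51 63 55 75 / 67 47 71 59

The 16 entries sum to 976, so each line sums to 976/4 = 244.
Using row 4: 67 + 71 + 59 + ? → (4,2) = 244 − 197 = 47.
Column 3 must total 244; the given cells sum to 209, so (2,3) = 35.
Column 4: 31 + 75 + 59 + ? = 244, so (1,4) = 79.
From main diagonal, 244 − (91 + 55 + 59) gives (1,1) = 39.
Anti-diagonal must total 244; the given cells sum to 181, so (3,2) = 63.
Row 1: 39 + 83 + 79 + ? = 244, so (1,2) = 43.
Row 2 must total 244; the given cells sum to 157, so (2,1) = 87.
Row 3: 63 + 55 + 75 + ? = 244, so (3,1) = 51.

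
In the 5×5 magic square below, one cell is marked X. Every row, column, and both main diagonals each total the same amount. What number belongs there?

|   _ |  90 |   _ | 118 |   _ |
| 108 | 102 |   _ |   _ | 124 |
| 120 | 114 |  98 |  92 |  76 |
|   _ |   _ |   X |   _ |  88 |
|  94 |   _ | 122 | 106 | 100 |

110

Row 3 is complete and sums to 500; that is the magic constant.
Using row 5: 94 + 122 + 106 + 100 + ? → (5,2) = 500 − 422 = 78.
Column 2 needs 500; the known cells sum to 384, so (4,2) = 116.
Using column 5: 124 + 76 + 88 + 100 + ? → (1,5) = 500 − 388 = 112.
Anti-diagonal must total 500; the given cells sum to 420, so (2,4) = 80.
Row 2 must total 500; the given cells sum to 414, so (2,3) = 86.
Column 4 must total 500; the given cells sum to 396, so (4,4) = 104.
Using main diagonal: 102 + 98 + 104 + 100 + ? → (1,1) = 500 − 404 = 96.
From row 1, 500 − (96 + 90 + 118 + 112) gives (1,3) = 84.
Column 1: 96 + 108 + 120 + 94 + ? = 500, so (4,1) = 82.
The remaining cell in column 3 is (4,3) = 500 − 390 = 110.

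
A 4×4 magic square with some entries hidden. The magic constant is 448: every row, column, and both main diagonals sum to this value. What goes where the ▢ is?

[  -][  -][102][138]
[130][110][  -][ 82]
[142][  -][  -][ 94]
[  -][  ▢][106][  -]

122

Using row 2: 130 + 110 + 82 + ? → (2,3) = 448 − 322 = 126.
Using column 3: 102 + 126 + 106 + ? → (3,3) = 448 − 334 = 114.
Column 4: 138 + 82 + 94 + ? = 448, so (4,4) = 134.
Main diagonal: 110 + 114 + 134 + ? = 448, so (1,1) = 90.
Using row 1: 90 + 102 + 138 + ? → (1,2) = 448 − 330 = 118.
Using row 3: 142 + 114 + 94 + ? → (3,2) = 448 − 350 = 98.
Column 1: 90 + 130 + 142 + ? = 448, so (4,1) = 86.
Column 2 needs 448; the known cells sum to 326, so (4,2) = 122.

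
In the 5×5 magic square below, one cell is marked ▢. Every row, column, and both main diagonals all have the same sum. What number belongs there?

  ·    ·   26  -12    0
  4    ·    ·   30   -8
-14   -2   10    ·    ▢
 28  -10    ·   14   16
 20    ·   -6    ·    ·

34

Anti-diagonal is complete and sums to 50; that is the magic constant.
Using row 4: 28 + (-10) + 14 + 16 + ? → (4,3) = 50 − 48 = 2.
From column 1, 50 − (4 + (-14) + 28 + 20) gives (1,1) = 12.
Column 3 must total 50; the given cells sum to 32, so (2,3) = 18.
Using row 1: 12 + 26 + (-12) + 0 + ? → (1,2) = 50 − 26 = 24.
Using row 2: 4 + 18 + 30 + (-8) + ? → (2,2) = 50 − 44 = 6.
Column 2 must total 50; the given cells sum to 18, so (5,2) = 32.
Main diagonal must total 50; the given cells sum to 42, so (5,5) = 8.
From row 5, 50 − (20 + 32 + (-6) + 8) gives (5,4) = -4.
Column 4 must total 50; the given cells sum to 28, so (3,4) = 22.
Using column 5: 0 + (-8) + 16 + 8 + ? → (3,5) = 50 − 16 = 34.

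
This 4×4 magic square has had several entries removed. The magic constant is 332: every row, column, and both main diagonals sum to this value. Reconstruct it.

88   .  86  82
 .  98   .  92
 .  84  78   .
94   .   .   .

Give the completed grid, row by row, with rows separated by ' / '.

88 76 86 82 / 70 98 72 92 / 80 84 78 90 / 94 74 96 68

Row 1 needs 332; the known cells sum to 256, so (1,2) = 76.
Using column 2: 76 + 98 + 84 + ? → (4,2) = 332 − 258 = 74.
The remaining cell in main diagonal is (4,4) = 332 − 264 = 68.
Anti-diagonal must total 332; the given cells sum to 260, so (2,3) = 72.
Row 2 must total 332; the given cells sum to 262, so (2,1) = 70.
Row 4 needs 332; the known cells sum to 236, so (4,3) = 96.
The remaining cell in column 1 is (3,1) = 332 − 252 = 80.
Column 4 needs 332; the known cells sum to 242, so (3,4) = 90.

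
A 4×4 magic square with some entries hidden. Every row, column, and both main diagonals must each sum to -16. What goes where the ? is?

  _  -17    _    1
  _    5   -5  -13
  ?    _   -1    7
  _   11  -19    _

The remaining cell in row 2 is (2,1) = -16 − (-13) = -3.
Using column 2: -17 + 5 + 11 + ? → (3,2) = -16 − (-1) = -15.
Column 3: -5 + (-1) + (-19) + ? = -16, so (1,3) = 9.
From column 4, -16 − (1 + (-13) + 7) gives (4,4) = -11.
Main diagonal: 5 + (-1) + (-11) + ? = -16, so (1,1) = -9.
Using anti-diagonal: 1 + (-5) + (-15) + ? → (4,1) = -16 − (-19) = 3.
Row 3 must total -16; the given cells sum to -9, so (3,1) = -7.

-7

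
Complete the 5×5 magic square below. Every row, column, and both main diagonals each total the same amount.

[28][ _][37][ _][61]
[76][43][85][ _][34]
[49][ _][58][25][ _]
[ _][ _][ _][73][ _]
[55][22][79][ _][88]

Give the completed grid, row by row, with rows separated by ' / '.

Main diagonal is already complete: 28 + 43 + 58 + 73 + 88 = 290, so that is the magic constant.
Row 2 needs 290; the known cells sum to 238, so (2,4) = 52.
Row 5 must total 290; the given cells sum to 244, so (5,4) = 46.
Column 1 needs 290; the known cells sum to 208, so (4,1) = 82.
Column 3 must total 290; the given cells sum to 259, so (4,3) = 31.
From column 4, 290 − (52 + 25 + 73 + 46) gives (1,4) = 94.
The remaining cell in anti-diagonal is (4,2) = 290 − 226 = 64.
Using row 1: 28 + 37 + 94 + 61 + ? → (1,2) = 290 − 220 = 70.
Row 4 must total 290; the given cells sum to 250, so (4,5) = 40.
Column 2 needs 290; the known cells sum to 199, so (3,2) = 91.
The remaining cell in column 5 is (3,5) = 290 − 223 = 67.

28 70 37 94 61 / 76 43 85 52 34 / 49 91 58 25 67 / 82 64 31 73 40 / 55 22 79 46 88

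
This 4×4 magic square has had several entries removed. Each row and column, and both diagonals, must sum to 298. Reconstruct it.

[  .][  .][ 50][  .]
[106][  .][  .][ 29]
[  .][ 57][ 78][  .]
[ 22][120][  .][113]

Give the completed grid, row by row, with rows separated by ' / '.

Row 4: 22 + 120 + 113 + ? = 298, so (4,3) = 43.
The remaining cell in column 3 is (2,3) = 298 − 171 = 127.
Anti-diagonal: 127 + 57 + 22 + ? = 298, so (1,4) = 92.
Row 2 needs 298; the known cells sum to 262, so (2,2) = 36.
Column 2 needs 298; the known cells sum to 213, so (1,2) = 85.
Column 4 must total 298; the given cells sum to 234, so (3,4) = 64.
The remaining cell in main diagonal is (1,1) = 298 − 227 = 71.
Row 3 needs 298; the known cells sum to 199, so (3,1) = 99.

71 85 50 92 / 106 36 127 29 / 99 57 78 64 / 22 120 43 113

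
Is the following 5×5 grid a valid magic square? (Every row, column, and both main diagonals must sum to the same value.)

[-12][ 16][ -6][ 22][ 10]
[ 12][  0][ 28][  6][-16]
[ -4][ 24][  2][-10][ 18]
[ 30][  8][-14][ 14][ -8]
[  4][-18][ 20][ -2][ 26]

Yes

Row 1: -12 + 16 + (-6) + 22 + 10 = 30.
Row 2: 12 + 0 + 28 + 6 + (-16) = 30.
Row 3: -4 + 24 + 2 + (-10) + 18 = 30.
Row 4: 30 + 8 + (-14) + 14 + (-8) = 30.
Row 5: 4 + (-18) + 20 + (-2) + 26 = 30.
Column 1: -12 + 12 + (-4) + 30 + 4 = 30.
Column 2: 16 + 0 + 24 + 8 + (-18) = 30.
Column 3: -6 + 28 + 2 + (-14) + 20 = 30.
Column 4: 22 + 6 + (-10) + 14 + (-2) = 30.
Column 5: 10 + (-16) + 18 + (-8) + 26 = 30.
Main diagonal: -12 + 0 + 2 + 14 + 26 = 30.
Anti-diagonal: 10 + 6 + 2 + 8 + 4 = 30.
All lines sum to 30.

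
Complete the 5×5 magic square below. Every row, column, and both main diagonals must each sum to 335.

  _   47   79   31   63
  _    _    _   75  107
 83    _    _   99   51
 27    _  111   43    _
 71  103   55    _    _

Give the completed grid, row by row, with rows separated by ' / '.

Row 1: 47 + 79 + 31 + 63 + ? = 335, so (1,1) = 115.
From column 1, 335 − (115 + 83 + 27 + 71) gives (2,1) = 39.
From column 4, 335 − (31 + 75 + 99 + 43) gives (5,4) = 87.
Row 5: 71 + 103 + 55 + 87 + ? = 335, so (5,5) = 19.
From column 5, 335 − (63 + 107 + 51 + 19) gives (4,5) = 95.
Using row 4: 27 + 111 + 43 + 95 + ? → (4,2) = 335 − 276 = 59.
The remaining cell in anti-diagonal is (3,3) = 335 − 268 = 67.
Row 3 must total 335; the given cells sum to 300, so (3,2) = 35.
Column 2: 47 + 35 + 59 + 103 + ? = 335, so (2,2) = 91.
From column 3, 335 − (79 + 67 + 111 + 55) gives (2,3) = 23.

115 47 79 31 63 / 39 91 23 75 107 / 83 35 67 99 51 / 27 59 111 43 95 / 71 103 55 87 19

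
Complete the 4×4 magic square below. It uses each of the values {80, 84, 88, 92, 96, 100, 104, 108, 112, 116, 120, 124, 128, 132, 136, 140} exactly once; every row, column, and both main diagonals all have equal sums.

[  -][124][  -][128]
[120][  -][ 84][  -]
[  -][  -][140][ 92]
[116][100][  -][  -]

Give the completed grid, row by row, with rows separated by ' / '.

The 16 entries sum to 1760, so each line sums to 1760/4 = 440.
Using anti-diagonal: 128 + 84 + 116 + ? → (3,2) = 440 − 328 = 112.
The remaining cell in row 3 is (3,1) = 440 − 344 = 96.
Column 1 needs 440; the known cells sum to 332, so (1,1) = 108.
Using column 2: 124 + 112 + 100 + ? → (2,2) = 440 − 336 = 104.
Using main diagonal: 108 + 104 + 140 + ? → (4,4) = 440 − 352 = 88.
Row 1 needs 440; the known cells sum to 360, so (1,3) = 80.
The remaining cell in row 2 is (2,4) = 440 − 308 = 132.
Row 4 must total 440; the given cells sum to 304, so (4,3) = 136.

108 124 80 128 / 120 104 84 132 / 96 112 140 92 / 116 100 136 88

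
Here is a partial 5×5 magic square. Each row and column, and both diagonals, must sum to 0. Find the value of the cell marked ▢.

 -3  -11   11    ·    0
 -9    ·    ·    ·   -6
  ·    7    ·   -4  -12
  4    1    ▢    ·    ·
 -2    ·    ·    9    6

-7

Row 1 needs 0; the known cells sum to -3, so (1,4) = 3.
Column 1 needs 0; the known cells sum to -10, so (3,1) = 10.
From column 5, 0 − (0 + (-6) + (-12) + 6) gives (4,5) = 12.
Row 3 needs 0; the known cells sum to 1, so (3,3) = -1.
Anti-diagonal needs 0; the known cells sum to -2, so (2,4) = 2.
From column 4, 0 − (3 + 2 + (-4) + 9) gives (4,4) = -10.
Using main diagonal: -3 + (-1) + (-10) + 6 + ? → (2,2) = 0 − (-8) = 8.
Using row 2: -9 + 8 + 2 + (-6) + ? → (2,3) = 0 − (-5) = 5.
Row 4 must total 0; the given cells sum to 7, so (4,3) = -7.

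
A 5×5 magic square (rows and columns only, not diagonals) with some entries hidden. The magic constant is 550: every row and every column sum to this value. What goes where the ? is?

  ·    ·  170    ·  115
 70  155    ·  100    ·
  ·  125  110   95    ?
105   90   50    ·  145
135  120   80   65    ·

55

Row 4 needs 550; the known cells sum to 390, so (4,4) = 160.
Row 5: 135 + 120 + 80 + 65 + ? = 550, so (5,5) = 150.
From column 2, 550 − (155 + 125 + 90 + 120) gives (1,2) = 60.
Column 3 needs 550; the known cells sum to 410, so (2,3) = 140.
Using column 4: 100 + 95 + 160 + 65 + ? → (1,4) = 550 − 420 = 130.
The remaining cell in row 1 is (1,1) = 550 − 475 = 75.
Row 2 needs 550; the known cells sum to 465, so (2,5) = 85.
Column 1 needs 550; the known cells sum to 385, so (3,1) = 165.
From column 5, 550 − (115 + 85 + 145 + 150) gives (3,5) = 55.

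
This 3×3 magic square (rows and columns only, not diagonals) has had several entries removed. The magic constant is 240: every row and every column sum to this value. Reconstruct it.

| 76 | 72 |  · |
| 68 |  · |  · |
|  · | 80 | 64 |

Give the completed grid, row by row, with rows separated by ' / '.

Row 1: 76 + 72 + ? = 240, so (1,3) = 92.
Row 3 needs 240; the known cells sum to 144, so (3,1) = 96.
From column 2, 240 − (72 + 80) gives (2,2) = 88.
Using column 3: 92 + 64 + ? → (2,3) = 240 − 156 = 84.

76 72 92 / 68 88 84 / 96 80 64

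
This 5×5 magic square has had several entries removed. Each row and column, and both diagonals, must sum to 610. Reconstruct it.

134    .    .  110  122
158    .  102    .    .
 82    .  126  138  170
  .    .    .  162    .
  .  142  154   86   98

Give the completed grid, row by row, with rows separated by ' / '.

134 166 78 110 122 / 158 90 102 114 146 / 82 94 126 138 170 / 106 118 150 162 74 / 130 142 154 86 98

Row 3 needs 610; the known cells sum to 516, so (3,2) = 94.
From row 5, 610 − (142 + 154 + 86 + 98) gives (5,1) = 130.
Column 1 must total 610; the given cells sum to 504, so (4,1) = 106.
Column 4 needs 610; the known cells sum to 496, so (2,4) = 114.
Main diagonal: 134 + 126 + 162 + 98 + ? = 610, so (2,2) = 90.
Anti-diagonal needs 610; the known cells sum to 492, so (4,2) = 118.
Row 2: 158 + 90 + 102 + 114 + ? = 610, so (2,5) = 146.
From column 2, 610 − (90 + 94 + 118 + 142) gives (1,2) = 166.
Column 5 must total 610; the given cells sum to 536, so (4,5) = 74.
The remaining cell in row 1 is (1,3) = 610 − 532 = 78.
The remaining cell in row 4 is (4,3) = 610 − 460 = 150.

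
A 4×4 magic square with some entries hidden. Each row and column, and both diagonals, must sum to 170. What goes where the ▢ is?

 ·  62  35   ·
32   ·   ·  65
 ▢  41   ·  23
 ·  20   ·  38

Column 2 must total 170; the given cells sum to 123, so (2,2) = 47.
From column 4, 170 − (65 + 23 + 38) gives (1,4) = 44.
The remaining cell in row 1 is (1,1) = 170 − 141 = 29.
Row 2: 32 + 47 + 65 + ? = 170, so (2,3) = 26.
Main diagonal: 29 + 47 + 38 + ? = 170, so (3,3) = 56.
From anti-diagonal, 170 − (44 + 26 + 41) gives (4,1) = 59.
Row 3 must total 170; the given cells sum to 120, so (3,1) = 50.

50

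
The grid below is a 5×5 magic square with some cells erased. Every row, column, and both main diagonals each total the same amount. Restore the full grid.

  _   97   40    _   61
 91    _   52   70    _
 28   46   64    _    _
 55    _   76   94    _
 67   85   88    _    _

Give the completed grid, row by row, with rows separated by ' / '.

Column 3 is already complete: 40 + 52 + 64 + 76 + 88 = 320, so that is the magic constant.
From column 1, 320 − (91 + 28 + 55 + 67) gives (1,1) = 79.
Anti-diagonal needs 320; the known cells sum to 262, so (4,2) = 58.
Using row 1: 79 + 97 + 40 + 61 + ? → (1,4) = 320 − 277 = 43.
Row 4 must total 320; the given cells sum to 283, so (4,5) = 37.
Column 2: 97 + 46 + 58 + 85 + ? = 320, so (2,2) = 34.
Main diagonal must total 320; the given cells sum to 271, so (5,5) = 49.
From row 2, 320 − (91 + 34 + 52 + 70) gives (2,5) = 73.
Row 5: 67 + 85 + 88 + 49 + ? = 320, so (5,4) = 31.
Column 4: 43 + 70 + 94 + 31 + ? = 320, so (3,4) = 82.
Column 5 needs 320; the known cells sum to 220, so (3,5) = 100.

79 97 40 43 61 / 91 34 52 70 73 / 28 46 64 82 100 / 55 58 76 94 37 / 67 85 88 31 49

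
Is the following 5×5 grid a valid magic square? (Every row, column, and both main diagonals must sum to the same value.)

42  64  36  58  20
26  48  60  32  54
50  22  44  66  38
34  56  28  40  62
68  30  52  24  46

Row 1: 42 + 64 + 36 + 58 + 20 = 220.
Row 2: 26 + 48 + 60 + 32 + 54 = 220.
Row 3: 50 + 22 + 44 + 66 + 38 = 220.
Row 4: 34 + 56 + 28 + 40 + 62 = 220.
Row 5: 68 + 30 + 52 + 24 + 46 = 220.
Column 1: 42 + 26 + 50 + 34 + 68 = 220.
Column 2: 64 + 48 + 22 + 56 + 30 = 220.
Column 3: 36 + 60 + 44 + 28 + 52 = 220.
Column 4: 58 + 32 + 66 + 40 + 24 = 220.
Column 5: 20 + 54 + 38 + 62 + 46 = 220.
Main diagonal: 42 + 48 + 44 + 40 + 46 = 220.
Anti-diagonal: 20 + 32 + 44 + 56 + 68 = 220.
All lines sum to 220.

Yes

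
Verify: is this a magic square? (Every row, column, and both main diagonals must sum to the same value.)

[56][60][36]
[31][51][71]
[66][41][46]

No — column 1 sums to 153 but column 2 sums to 152.

Row 1: 56 + 60 + 36 = 152.
Row 2: 31 + 51 + 71 = 153.
Row 3: 66 + 41 + 46 = 153.
Column 1: 56 + 31 + 66 = 153.
Column 2: 60 + 51 + 41 = 152.
Column 3: 36 + 71 + 46 = 153.
Main diagonal: 56 + 51 + 46 = 153.
Anti-diagonal: 36 + 51 + 66 = 153.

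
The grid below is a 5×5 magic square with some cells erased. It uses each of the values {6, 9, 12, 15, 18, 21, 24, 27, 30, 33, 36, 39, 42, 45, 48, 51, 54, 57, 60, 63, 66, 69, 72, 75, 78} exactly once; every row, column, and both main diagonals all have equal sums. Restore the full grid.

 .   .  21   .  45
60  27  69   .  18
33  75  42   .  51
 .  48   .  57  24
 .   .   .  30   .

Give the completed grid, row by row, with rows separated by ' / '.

The 25 entries sum to 1050, so each line sums to 1050/5 = 210.
Row 2 needs 210; the known cells sum to 174, so (2,4) = 36.
From row 3, 210 − (33 + 75 + 42 + 51) gives (3,4) = 9.
From column 4, 210 − (36 + 9 + 57 + 30) gives (1,4) = 78.
Column 5 needs 210; the known cells sum to 138, so (5,5) = 72.
Using main diagonal: 27 + 42 + 57 + 72 + ? → (1,1) = 210 − 198 = 12.
From anti-diagonal, 210 − (45 + 36 + 42 + 48) gives (5,1) = 39.
Row 1 must total 210; the given cells sum to 156, so (1,2) = 54.
Using column 1: 12 + 60 + 33 + 39 + ? → (4,1) = 210 − 144 = 66.
Using column 2: 54 + 27 + 75 + 48 + ? → (5,2) = 210 − 204 = 6.
Using row 4: 66 + 48 + 57 + 24 + ? → (4,3) = 210 − 195 = 15.
From row 5, 210 − (39 + 6 + 30 + 72) gives (5,3) = 63.

12 54 21 78 45 / 60 27 69 36 18 / 33 75 42 9 51 / 66 48 15 57 24 / 39 6 63 30 72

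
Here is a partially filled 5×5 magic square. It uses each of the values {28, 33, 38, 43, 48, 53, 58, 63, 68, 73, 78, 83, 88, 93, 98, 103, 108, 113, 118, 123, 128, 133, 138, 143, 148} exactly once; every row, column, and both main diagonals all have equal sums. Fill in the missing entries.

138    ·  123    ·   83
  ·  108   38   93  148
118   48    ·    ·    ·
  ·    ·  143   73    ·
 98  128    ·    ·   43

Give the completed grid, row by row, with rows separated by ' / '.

The 25 entries sum to 2200, so each line sums to 2200/5 = 440.
Using row 2: 108 + 38 + 93 + 148 + ? → (2,1) = 440 − 387 = 53.
Column 1 must total 440; the given cells sum to 407, so (4,1) = 33.
Main diagonal must total 440; the given cells sum to 362, so (3,3) = 78.
From anti-diagonal, 440 − (83 + 93 + 78 + 98) gives (4,2) = 88.
Using row 4: 33 + 88 + 143 + 73 + ? → (4,5) = 440 − 337 = 103.
Column 2 needs 440; the known cells sum to 372, so (1,2) = 68.
Column 3 needs 440; the known cells sum to 382, so (5,3) = 58.
Column 5 needs 440; the known cells sum to 377, so (3,5) = 63.
Row 1: 138 + 68 + 123 + 83 + ? = 440, so (1,4) = 28.
From row 3, 440 − (118 + 48 + 78 + 63) gives (3,4) = 133.
Row 5: 98 + 128 + 58 + 43 + ? = 440, so (5,4) = 113.

138 68 123 28 83 / 53 108 38 93 148 / 118 48 78 133 63 / 33 88 143 73 103 / 98 128 58 113 43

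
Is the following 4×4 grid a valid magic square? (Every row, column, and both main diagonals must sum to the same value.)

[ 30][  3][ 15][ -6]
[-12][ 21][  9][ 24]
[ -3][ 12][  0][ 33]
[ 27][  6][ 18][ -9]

Yes

Row 1: 30 + 3 + 15 + (-6) = 42.
Row 2: -12 + 21 + 9 + 24 = 42.
Row 3: -3 + 12 + 0 + 33 = 42.
Row 4: 27 + 6 + 18 + (-9) = 42.
Column 1: 30 + (-12) + (-3) + 27 = 42.
Column 2: 3 + 21 + 12 + 6 = 42.
Column 3: 15 + 9 + 0 + 18 = 42.
Column 4: -6 + 24 + 33 + (-9) = 42.
Main diagonal: 30 + 21 + 0 + (-9) = 42.
Anti-diagonal: -6 + 9 + 12 + 27 = 42.
All lines sum to 42.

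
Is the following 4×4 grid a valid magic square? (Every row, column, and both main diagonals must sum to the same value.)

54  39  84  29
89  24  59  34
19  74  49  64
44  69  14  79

Row 1: 54 + 39 + 84 + 29 = 206.
Row 2: 89 + 24 + 59 + 34 = 206.
Row 3: 19 + 74 + 49 + 64 = 206.
Row 4: 44 + 69 + 14 + 79 = 206.
Column 1: 54 + 89 + 19 + 44 = 206.
Column 2: 39 + 24 + 74 + 69 = 206.
Column 3: 84 + 59 + 49 + 14 = 206.
Column 4: 29 + 34 + 64 + 79 = 206.
Main diagonal: 54 + 24 + 49 + 79 = 206.
Anti-diagonal: 29 + 59 + 74 + 44 = 206.
All lines sum to 206.

Yes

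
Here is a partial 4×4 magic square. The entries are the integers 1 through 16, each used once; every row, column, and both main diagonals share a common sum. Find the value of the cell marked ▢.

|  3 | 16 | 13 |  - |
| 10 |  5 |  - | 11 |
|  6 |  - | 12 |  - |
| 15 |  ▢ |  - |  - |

4

The entries are 1 through 16, which sum to 136, so each line sums to 136/4 = 34.
Row 1 must total 34; the given cells sum to 32, so (1,4) = 2.
Using row 2: 10 + 5 + 11 + ? → (2,3) = 34 − 26 = 8.
Column 3: 13 + 8 + 12 + ? = 34, so (4,3) = 1.
Main diagonal must total 34; the given cells sum to 20, so (4,4) = 14.
Anti-diagonal needs 34; the known cells sum to 25, so (3,2) = 9.
Row 3 must total 34; the given cells sum to 27, so (3,4) = 7.
Using row 4: 15 + 1 + 14 + ? → (4,2) = 34 − 30 = 4.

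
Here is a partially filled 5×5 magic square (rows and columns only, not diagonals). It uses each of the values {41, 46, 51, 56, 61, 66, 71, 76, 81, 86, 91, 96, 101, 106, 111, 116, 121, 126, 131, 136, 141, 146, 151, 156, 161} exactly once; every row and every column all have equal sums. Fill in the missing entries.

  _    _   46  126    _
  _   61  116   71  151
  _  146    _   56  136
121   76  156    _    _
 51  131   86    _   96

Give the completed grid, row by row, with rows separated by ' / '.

The 25 entries sum to 2525, so each line sums to 2525/5 = 505.
From row 2, 505 − (61 + 116 + 71 + 151) gives (2,1) = 106.
The remaining cell in row 5 is (5,4) = 505 − 364 = 141.
Using column 2: 61 + 146 + 76 + 131 + ? → (1,2) = 505 − 414 = 91.
From column 3, 505 − (46 + 116 + 156 + 86) gives (3,3) = 101.
Using column 4: 126 + 71 + 56 + 141 + ? → (4,4) = 505 − 394 = 111.
Row 3 must total 505; the given cells sum to 439, so (3,1) = 66.
Row 4: 121 + 76 + 156 + 111 + ? = 505, so (4,5) = 41.
Column 1: 106 + 66 + 121 + 51 + ? = 505, so (1,1) = 161.
From column 5, 505 − (151 + 136 + 41 + 96) gives (1,5) = 81.

161 91 46 126 81 / 106 61 116 71 151 / 66 146 101 56 136 / 121 76 156 111 41 / 51 131 86 141 96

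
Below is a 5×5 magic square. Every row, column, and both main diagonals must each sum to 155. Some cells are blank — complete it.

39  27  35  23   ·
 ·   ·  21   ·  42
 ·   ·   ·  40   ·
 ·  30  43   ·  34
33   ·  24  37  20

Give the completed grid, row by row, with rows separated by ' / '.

39 27 35 23 31 / 25 38 21 29 42 / 36 19 32 40 28 / 22 30 43 26 34 / 33 41 24 37 20

Using row 1: 39 + 27 + 35 + 23 + ? → (1,5) = 155 − 124 = 31.
The remaining cell in row 5 is (5,2) = 155 − 114 = 41.
Column 3 needs 155; the known cells sum to 123, so (3,3) = 32.
Using column 5: 31 + 42 + 34 + 20 + ? → (3,5) = 155 − 127 = 28.
Using anti-diagonal: 31 + 32 + 30 + 33 + ? → (2,4) = 155 − 126 = 29.
Column 4: 23 + 29 + 40 + 37 + ? = 155, so (4,4) = 26.
Main diagonal: 39 + 32 + 26 + 20 + ? = 155, so (2,2) = 38.
Row 2 must total 155; the given cells sum to 130, so (2,1) = 25.
Row 4 must total 155; the given cells sum to 133, so (4,1) = 22.
Using column 1: 39 + 25 + 22 + 33 + ? → (3,1) = 155 − 119 = 36.
Column 2 must total 155; the given cells sum to 136, so (3,2) = 19.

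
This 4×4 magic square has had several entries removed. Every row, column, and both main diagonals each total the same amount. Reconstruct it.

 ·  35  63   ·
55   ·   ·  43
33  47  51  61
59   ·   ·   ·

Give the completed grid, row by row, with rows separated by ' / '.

45 35 63 49 / 55 57 37 43 / 33 47 51 61 / 59 53 41 39

Row 3 is already complete: 33 + 47 + 51 + 61 = 192, so that is the magic constant.
Using column 1: 55 + 33 + 59 + ? → (1,1) = 192 − 147 = 45.
Row 1 must total 192; the given cells sum to 143, so (1,4) = 49.
Column 4: 49 + 43 + 61 + ? = 192, so (4,4) = 39.
Main diagonal: 45 + 51 + 39 + ? = 192, so (2,2) = 57.
Using anti-diagonal: 49 + 47 + 59 + ? → (2,3) = 192 − 155 = 37.
Column 2: 35 + 57 + 47 + ? = 192, so (4,2) = 53.
From column 3, 192 − (63 + 37 + 51) gives (4,3) = 41.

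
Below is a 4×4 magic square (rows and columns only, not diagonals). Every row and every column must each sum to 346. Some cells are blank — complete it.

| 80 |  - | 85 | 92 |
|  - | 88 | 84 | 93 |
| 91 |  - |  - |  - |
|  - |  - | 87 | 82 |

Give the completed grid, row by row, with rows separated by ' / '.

80 89 85 92 / 81 88 84 93 / 91 86 90 79 / 94 83 87 82

Using row 1: 80 + 85 + 92 + ? → (1,2) = 346 − 257 = 89.
From row 2, 346 − (88 + 84 + 93) gives (2,1) = 81.
Column 1 needs 346; the known cells sum to 252, so (4,1) = 94.
Column 3 needs 346; the known cells sum to 256, so (3,3) = 90.
Using column 4: 92 + 93 + 82 + ? → (3,4) = 346 − 267 = 79.
The remaining cell in row 3 is (3,2) = 346 − 260 = 86.
From row 4, 346 − (94 + 87 + 82) gives (4,2) = 83.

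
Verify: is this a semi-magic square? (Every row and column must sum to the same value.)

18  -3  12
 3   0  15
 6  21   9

No — column 3 sums to 36 but column 1 sums to 27.

Row 1: 18 + (-3) + 12 = 27.
Row 2: 3 + 0 + 15 = 18.
Row 3: 6 + 21 + 9 = 36.
Column 1: 18 + 3 + 6 = 27.
Column 2: -3 + 0 + 21 = 18.
Column 3: 12 + 15 + 9 = 36.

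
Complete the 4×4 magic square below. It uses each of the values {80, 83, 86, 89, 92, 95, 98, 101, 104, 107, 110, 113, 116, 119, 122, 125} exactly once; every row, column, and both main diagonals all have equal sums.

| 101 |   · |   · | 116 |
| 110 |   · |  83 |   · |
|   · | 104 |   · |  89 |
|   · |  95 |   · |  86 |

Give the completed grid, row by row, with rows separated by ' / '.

101 113 80 116 / 110 98 83 119 / 92 104 125 89 / 107 95 122 86

The 16 entries sum to 1640, so each line sums to 1640/4 = 410.
Column 4: 116 + 89 + 86 + ? = 410, so (2,4) = 119.
Anti-diagonal must total 410; the given cells sum to 303, so (4,1) = 107.
From row 2, 410 − (110 + 83 + 119) gives (2,2) = 98.
Using row 4: 107 + 95 + 86 + ? → (4,3) = 410 − 288 = 122.
Column 1: 101 + 110 + 107 + ? = 410, so (3,1) = 92.
From column 2, 410 − (98 + 104 + 95) gives (1,2) = 113.
Using main diagonal: 101 + 98 + 86 + ? → (3,3) = 410 − 285 = 125.
Row 1 must total 410; the given cells sum to 330, so (1,3) = 80.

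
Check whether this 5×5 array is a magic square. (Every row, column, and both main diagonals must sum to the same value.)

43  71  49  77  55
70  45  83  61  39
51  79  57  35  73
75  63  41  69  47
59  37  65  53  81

Row 1: 43 + 71 + 49 + 77 + 55 = 295.
Row 2: 70 + 45 + 83 + 61 + 39 = 298.
Row 3: 51 + 79 + 57 + 35 + 73 = 295.
Row 4: 75 + 63 + 41 + 69 + 47 = 295.
Row 5: 59 + 37 + 65 + 53 + 81 = 295.
Column 1: 43 + 70 + 51 + 75 + 59 = 298.
Column 2: 71 + 45 + 79 + 63 + 37 = 295.
Column 3: 49 + 83 + 57 + 41 + 65 = 295.
Column 4: 77 + 61 + 35 + 69 + 53 = 295.
Column 5: 55 + 39 + 73 + 47 + 81 = 295.
Main diagonal: 43 + 45 + 57 + 69 + 81 = 295.
Anti-diagonal: 55 + 61 + 57 + 63 + 59 = 295.

No — column 1 sums to 298 but row 4 sums to 295.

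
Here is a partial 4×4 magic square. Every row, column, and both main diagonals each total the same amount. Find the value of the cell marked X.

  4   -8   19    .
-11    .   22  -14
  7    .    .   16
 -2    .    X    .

Column 1 is complete and sums to -2; that is the magic constant.
Row 1 needs -2; the known cells sum to 15, so (1,4) = -17.
Using row 2: -11 + 22 + (-14) + ? → (2,2) = -2 − (-3) = 1.
Using column 4: -17 + (-14) + 16 + ? → (4,4) = -2 − (-15) = 13.
From main diagonal, -2 − (4 + 1 + 13) gives (3,3) = -20.
Anti-diagonal needs -2; the known cells sum to 3, so (3,2) = -5.
The remaining cell in column 2 is (4,2) = -2 − (-12) = 10.
Column 3 must total -2; the given cells sum to 21, so (4,3) = -23.

-23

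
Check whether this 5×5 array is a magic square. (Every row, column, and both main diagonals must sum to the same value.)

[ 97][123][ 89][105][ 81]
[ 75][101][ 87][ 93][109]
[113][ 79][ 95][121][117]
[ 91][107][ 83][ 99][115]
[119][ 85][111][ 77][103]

No — row 5 sums to 495 but column 3 sums to 465.

Row 1: 97 + 123 + 89 + 105 + 81 = 495.
Row 2: 75 + 101 + 87 + 93 + 109 = 465.
Row 3: 113 + 79 + 95 + 121 + 117 = 525.
Row 4: 91 + 107 + 83 + 99 + 115 = 495.
Row 5: 119 + 85 + 111 + 77 + 103 = 495.
Column 1: 97 + 75 + 113 + 91 + 119 = 495.
Column 2: 123 + 101 + 79 + 107 + 85 = 495.
Column 3: 89 + 87 + 95 + 83 + 111 = 465.
Column 4: 105 + 93 + 121 + 99 + 77 = 495.
Column 5: 81 + 109 + 117 + 115 + 103 = 525.
Main diagonal: 97 + 101 + 95 + 99 + 103 = 495.
Anti-diagonal: 81 + 93 + 95 + 107 + 119 = 495.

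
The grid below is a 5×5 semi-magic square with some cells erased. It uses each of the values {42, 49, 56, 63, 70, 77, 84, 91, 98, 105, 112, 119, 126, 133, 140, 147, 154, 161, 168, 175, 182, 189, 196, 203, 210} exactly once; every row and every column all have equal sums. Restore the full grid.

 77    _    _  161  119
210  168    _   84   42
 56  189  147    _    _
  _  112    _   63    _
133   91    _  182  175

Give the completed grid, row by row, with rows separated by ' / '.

The 25 entries sum to 3150, so each line sums to 3150/5 = 630.
Using row 2: 210 + 168 + 84 + 42 + ? → (2,3) = 630 − 504 = 126.
Using row 5: 133 + 91 + 182 + 175 + ? → (5,3) = 630 − 581 = 49.
Column 1: 77 + 210 + 56 + 133 + ? = 630, so (4,1) = 154.
Using column 2: 168 + 189 + 112 + 91 + ? → (1,2) = 630 − 560 = 70.
Using column 4: 161 + 84 + 63 + 182 + ? → (3,4) = 630 − 490 = 140.
Row 1: 77 + 70 + 161 + 119 + ? = 630, so (1,3) = 203.
Row 3 needs 630; the known cells sum to 532, so (3,5) = 98.
Column 3 must total 630; the given cells sum to 525, so (4,3) = 105.
Using column 5: 119 + 42 + 98 + 175 + ? → (4,5) = 630 − 434 = 196.

77 70 203 161 119 / 210 168 126 84 42 / 56 189 147 140 98 / 154 112 105 63 196 / 133 91 49 182 175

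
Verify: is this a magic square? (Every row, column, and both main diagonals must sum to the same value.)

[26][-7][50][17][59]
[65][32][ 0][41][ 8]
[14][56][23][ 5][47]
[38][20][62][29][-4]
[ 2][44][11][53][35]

Row 1: 26 + (-7) + 50 + 17 + 59 = 145.
Row 2: 65 + 32 + 0 + 41 + 8 = 146.
Row 3: 14 + 56 + 23 + 5 + 47 = 145.
Row 4: 38 + 20 + 62 + 29 + (-4) = 145.
Row 5: 2 + 44 + 11 + 53 + 35 = 145.
Column 1: 26 + 65 + 14 + 38 + 2 = 145.
Column 2: -7 + 32 + 56 + 20 + 44 = 145.
Column 3: 50 + 0 + 23 + 62 + 11 = 146.
Column 4: 17 + 41 + 5 + 29 + 53 = 145.
Column 5: 59 + 8 + 47 + (-4) + 35 = 145.
Main diagonal: 26 + 32 + 23 + 29 + 35 = 145.
Anti-diagonal: 59 + 41 + 23 + 20 + 2 = 145.

No — column 3 sums to 146 but main diagonal sums to 145.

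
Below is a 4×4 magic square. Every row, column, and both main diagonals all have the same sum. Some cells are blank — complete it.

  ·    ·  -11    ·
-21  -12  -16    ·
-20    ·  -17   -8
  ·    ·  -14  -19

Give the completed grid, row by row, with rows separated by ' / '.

Column 3 is already complete: -11 + -16 + -17 + -14 = -58, so that is the magic constant.
Row 2: -21 + (-12) + (-16) + ? = -58, so (2,4) = -9.
Row 3: -20 + (-17) + (-8) + ? = -58, so (3,2) = -13.
Column 4 needs -58; the known cells sum to -36, so (1,4) = -22.
The remaining cell in main diagonal is (1,1) = -58 − (-48) = -10.
Using anti-diagonal: -22 + (-16) + (-13) + ? → (4,1) = -58 − (-51) = -7.
Using row 1: -10 + (-11) + (-22) + ? → (1,2) = -58 − (-43) = -15.
Row 4: -7 + (-14) + (-19) + ? = -58, so (4,2) = -18.

-10 -15 -11 -22 / -21 -12 -16 -9 / -20 -13 -17 -8 / -7 -18 -14 -19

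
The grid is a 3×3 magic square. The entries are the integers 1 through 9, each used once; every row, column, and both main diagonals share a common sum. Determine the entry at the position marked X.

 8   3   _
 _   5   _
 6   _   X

The entries are 1 through 9, which sum to 45, so each line sums to 45/3 = 15.
The remaining cell in row 1 is (1,3) = 15 − 11 = 4.
The remaining cell in column 1 is (2,1) = 15 − 14 = 1.
From column 2, 15 − (3 + 5) gives (3,2) = 7.
The remaining cell in main diagonal is (3,3) = 15 − 13 = 2.

2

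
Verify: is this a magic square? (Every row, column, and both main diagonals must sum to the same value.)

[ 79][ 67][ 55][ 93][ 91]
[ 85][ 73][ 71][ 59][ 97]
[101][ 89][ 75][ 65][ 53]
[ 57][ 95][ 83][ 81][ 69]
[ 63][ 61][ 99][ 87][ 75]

Row 1: 79 + 67 + 55 + 93 + 91 = 385.
Row 2: 85 + 73 + 71 + 59 + 97 = 385.
Row 3: 101 + 89 + 75 + 65 + 53 = 383.
Row 4: 57 + 95 + 83 + 81 + 69 = 385.
Row 5: 63 + 61 + 99 + 87 + 75 = 385.
Column 1: 79 + 85 + 101 + 57 + 63 = 385.
Column 2: 67 + 73 + 89 + 95 + 61 = 385.
Column 3: 55 + 71 + 75 + 83 + 99 = 383.
Column 4: 93 + 59 + 65 + 81 + 87 = 385.
Column 5: 91 + 97 + 53 + 69 + 75 = 385.
Main diagonal: 79 + 73 + 75 + 81 + 75 = 383.
Anti-diagonal: 91 + 59 + 75 + 95 + 63 = 383.

No — row 3 sums to 383 but column 4 sums to 385.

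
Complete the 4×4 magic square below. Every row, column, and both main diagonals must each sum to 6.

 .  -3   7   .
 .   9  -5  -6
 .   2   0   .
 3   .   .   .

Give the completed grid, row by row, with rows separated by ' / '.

Row 2: 9 + (-5) + (-6) + ? = 6, so (2,1) = 8.
The remaining cell in column 2 is (4,2) = 6 − 8 = -2.
Column 3: 7 + (-5) + 0 + ? = 6, so (4,3) = 4.
Anti-diagonal: -5 + 2 + 3 + ? = 6, so (1,4) = 6.
Row 1: -3 + 7 + 6 + ? = 6, so (1,1) = -4.
From row 4, 6 − (3 + (-2) + 4) gives (4,4) = 1.
Column 1 needs 6; the known cells sum to 7, so (3,1) = -1.
From column 4, 6 − (6 + (-6) + 1) gives (3,4) = 5.

-4 -3 7 6 / 8 9 -5 -6 / -1 2 0 5 / 3 -2 4 1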